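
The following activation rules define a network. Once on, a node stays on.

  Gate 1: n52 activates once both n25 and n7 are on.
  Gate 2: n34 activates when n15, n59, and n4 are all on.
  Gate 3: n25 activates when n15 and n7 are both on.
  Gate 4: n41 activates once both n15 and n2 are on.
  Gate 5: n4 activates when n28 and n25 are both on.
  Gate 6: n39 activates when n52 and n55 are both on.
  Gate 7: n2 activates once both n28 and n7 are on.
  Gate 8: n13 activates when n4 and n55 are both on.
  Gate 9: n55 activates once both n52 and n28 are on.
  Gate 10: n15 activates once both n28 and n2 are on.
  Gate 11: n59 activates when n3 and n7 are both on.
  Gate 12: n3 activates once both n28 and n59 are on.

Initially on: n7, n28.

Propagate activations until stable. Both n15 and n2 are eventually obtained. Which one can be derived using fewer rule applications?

n2: n28 and n7 are on, so n2 activates (Gate 7). [1 rule application]
n15: Gate 7: n28 and n7 on → n2 on. n28 and n2 are on, so n15 activates (Gate 10). [2 rule applications]
n2 needs fewer.

n2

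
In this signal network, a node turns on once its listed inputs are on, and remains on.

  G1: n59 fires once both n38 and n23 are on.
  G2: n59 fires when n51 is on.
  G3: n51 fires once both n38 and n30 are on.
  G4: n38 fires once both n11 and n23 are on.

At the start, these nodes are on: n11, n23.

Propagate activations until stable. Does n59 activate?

Yes

n11 and n23 are on, so n38 fires (G4).
n38 and n23 are on, so n59 fires (G1).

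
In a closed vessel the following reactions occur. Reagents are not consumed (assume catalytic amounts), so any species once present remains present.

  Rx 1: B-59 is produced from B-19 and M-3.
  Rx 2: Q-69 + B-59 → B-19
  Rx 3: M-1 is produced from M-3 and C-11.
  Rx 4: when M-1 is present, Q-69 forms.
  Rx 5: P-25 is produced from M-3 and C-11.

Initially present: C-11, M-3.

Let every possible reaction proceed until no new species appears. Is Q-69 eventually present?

M-3 and C-11 present → M-1 forms (Rx 3).
M-1 present → Q-69 forms (Rx 4).

Yes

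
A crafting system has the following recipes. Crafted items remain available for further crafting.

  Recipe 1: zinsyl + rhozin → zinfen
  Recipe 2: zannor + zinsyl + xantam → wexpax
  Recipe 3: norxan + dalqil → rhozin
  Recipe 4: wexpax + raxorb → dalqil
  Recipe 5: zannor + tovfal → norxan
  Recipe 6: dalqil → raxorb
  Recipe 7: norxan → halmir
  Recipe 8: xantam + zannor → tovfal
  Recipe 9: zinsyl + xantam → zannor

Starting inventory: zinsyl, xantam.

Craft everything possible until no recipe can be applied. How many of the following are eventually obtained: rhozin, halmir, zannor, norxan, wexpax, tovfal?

Using Recipe 9, zinsyl and xantam make zannor.
zannor + zinsyl + xantam → wexpax (Recipe 2).
xantam + zannor → tovfal (Recipe 8).
zannor + tovfal → norxan (Recipe 5).
Using Recipe 7, norxan makes halmir.
rhozin would need norxan and dalqil (Recipe 3), but dalqil is never obtained.
halmir: reached.
zannor: reached.
norxan: reached.
wexpax: reached.
tovfal: reached.
Reached: halmir, zannor, norxan, wexpax, and tovfal — 5 of the 6.

5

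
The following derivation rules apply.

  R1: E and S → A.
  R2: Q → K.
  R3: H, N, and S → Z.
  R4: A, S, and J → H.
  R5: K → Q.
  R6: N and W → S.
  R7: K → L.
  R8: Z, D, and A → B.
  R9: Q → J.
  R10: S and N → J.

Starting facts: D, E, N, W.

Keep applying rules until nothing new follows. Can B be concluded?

Yes

From N and W, R6 gives S.
From S and N, R10 gives J.
From E and S, R1 gives A.
From A, S, and J, R4 gives H.
From H, N, and S, R3 gives Z.
Z, D, and A hold, so B follows (R8).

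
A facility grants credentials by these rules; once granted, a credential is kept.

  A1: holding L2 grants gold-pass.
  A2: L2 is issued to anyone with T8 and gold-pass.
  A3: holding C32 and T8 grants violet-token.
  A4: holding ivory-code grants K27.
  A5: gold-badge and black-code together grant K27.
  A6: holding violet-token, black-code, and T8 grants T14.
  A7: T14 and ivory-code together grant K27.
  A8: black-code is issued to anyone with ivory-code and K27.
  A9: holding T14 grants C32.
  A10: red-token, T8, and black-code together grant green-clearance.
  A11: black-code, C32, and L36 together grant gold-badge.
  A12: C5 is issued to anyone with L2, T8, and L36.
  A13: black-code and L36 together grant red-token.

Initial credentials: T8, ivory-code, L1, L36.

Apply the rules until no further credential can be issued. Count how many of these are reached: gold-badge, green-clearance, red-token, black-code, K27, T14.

Holding ivory-code grants K27 (A4).
Holding ivory-code and K27 grants black-code (A8).
Holding black-code and L36 grants red-token (A13).
Holding red-token, T8, and black-code grants green-clearance (A10).
gold-badge would need black-code, C32, and L36 (A11), but C32 is never granted.
green-clearance: reached.
red-token: reached.
black-code: reached.
K27: reached.
T14 would need violet-token, black-code, and T8 (A6), but violet-token is never granted.
Reached: green-clearance, red-token, black-code, and K27 — 4 of the 6.

4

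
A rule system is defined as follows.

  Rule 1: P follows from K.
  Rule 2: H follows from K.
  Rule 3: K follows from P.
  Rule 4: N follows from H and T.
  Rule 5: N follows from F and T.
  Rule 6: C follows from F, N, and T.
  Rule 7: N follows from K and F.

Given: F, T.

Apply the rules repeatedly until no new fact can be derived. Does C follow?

Yes

F and T hold, so N follows (Rule 5).
F, N, and T hold, so C follows (Rule 6).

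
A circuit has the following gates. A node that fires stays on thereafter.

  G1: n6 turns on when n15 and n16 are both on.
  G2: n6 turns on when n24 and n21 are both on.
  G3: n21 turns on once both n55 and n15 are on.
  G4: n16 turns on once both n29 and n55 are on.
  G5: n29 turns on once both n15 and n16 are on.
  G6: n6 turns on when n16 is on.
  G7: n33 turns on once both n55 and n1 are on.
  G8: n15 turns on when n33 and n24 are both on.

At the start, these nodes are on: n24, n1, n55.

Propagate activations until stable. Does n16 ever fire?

No

n16 would need n29 and n55 (G4), but n29 never turns on.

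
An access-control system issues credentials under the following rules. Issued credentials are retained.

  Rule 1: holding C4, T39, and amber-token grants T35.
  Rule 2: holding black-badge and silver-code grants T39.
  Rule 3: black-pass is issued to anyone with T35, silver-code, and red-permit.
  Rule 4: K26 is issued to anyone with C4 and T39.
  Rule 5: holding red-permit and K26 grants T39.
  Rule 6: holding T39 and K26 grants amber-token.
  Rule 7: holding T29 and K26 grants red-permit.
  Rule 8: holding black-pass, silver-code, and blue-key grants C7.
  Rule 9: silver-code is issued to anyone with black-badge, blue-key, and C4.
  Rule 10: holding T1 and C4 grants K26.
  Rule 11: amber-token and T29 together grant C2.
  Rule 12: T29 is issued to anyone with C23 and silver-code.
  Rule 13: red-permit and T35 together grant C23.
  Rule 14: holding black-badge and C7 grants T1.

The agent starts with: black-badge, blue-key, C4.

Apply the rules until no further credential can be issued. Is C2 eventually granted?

No

C2 would need amber-token and T29 (Rule 11), but T29 is never granted.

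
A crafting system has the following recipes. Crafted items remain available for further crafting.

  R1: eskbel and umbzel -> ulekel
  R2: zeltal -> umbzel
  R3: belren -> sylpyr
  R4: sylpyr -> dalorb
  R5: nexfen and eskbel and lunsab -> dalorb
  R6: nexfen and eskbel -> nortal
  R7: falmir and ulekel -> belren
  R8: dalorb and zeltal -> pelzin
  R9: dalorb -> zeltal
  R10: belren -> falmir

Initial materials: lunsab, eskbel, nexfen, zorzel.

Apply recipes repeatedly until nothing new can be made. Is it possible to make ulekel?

Yes

Using R5, nexfen, eskbel, and lunsab make dalorb.
Using R9, dalorb makes zeltal.
zeltal -> umbzel (R2).
eskbel and umbzel -> ulekel (R1).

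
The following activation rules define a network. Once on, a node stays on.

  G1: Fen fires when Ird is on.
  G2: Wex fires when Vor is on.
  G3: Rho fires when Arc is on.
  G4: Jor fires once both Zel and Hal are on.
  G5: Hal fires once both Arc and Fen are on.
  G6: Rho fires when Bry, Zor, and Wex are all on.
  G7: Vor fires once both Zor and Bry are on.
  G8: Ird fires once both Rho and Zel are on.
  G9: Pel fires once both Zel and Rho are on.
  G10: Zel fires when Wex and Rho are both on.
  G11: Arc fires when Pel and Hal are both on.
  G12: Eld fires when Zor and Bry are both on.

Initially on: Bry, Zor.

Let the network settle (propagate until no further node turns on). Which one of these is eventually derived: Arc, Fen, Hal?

Fen

Zor and Bry are on, so Vor fires (G7).
Vor is on, so Wex fires (G2).
G6: Bry, Zor, and Wex on → Rho on.
G10: Wex and Rho on → Zel on.
G8: Rho and Zel on → Ird on.
Ird is on, so Fen fires (G1).
Hal would need Arc and Fen (G5), but Arc never turns on. Arc would need Pel and Hal (G11), but Hal never turns on.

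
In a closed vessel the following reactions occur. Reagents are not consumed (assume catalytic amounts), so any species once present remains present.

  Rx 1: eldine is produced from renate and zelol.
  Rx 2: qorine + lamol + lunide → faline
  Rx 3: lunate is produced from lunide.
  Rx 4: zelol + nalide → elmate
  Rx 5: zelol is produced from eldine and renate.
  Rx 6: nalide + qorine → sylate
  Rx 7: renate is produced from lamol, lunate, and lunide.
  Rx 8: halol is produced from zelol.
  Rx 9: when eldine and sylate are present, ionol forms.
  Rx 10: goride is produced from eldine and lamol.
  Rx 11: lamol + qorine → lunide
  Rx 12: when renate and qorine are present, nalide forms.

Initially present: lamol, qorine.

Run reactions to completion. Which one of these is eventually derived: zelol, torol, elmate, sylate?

lamol and qorine present → lunide forms (Rx 11).
lunide present → lunate forms (Rx 3).
lamol, lunate, and lunide present → renate forms (Rx 7).
renate and qorine present → nalide forms (Rx 12).
nalide and qorine present → sylate forms (Rx 6).
elmate would need zelol and nalide (Rx 4), but zelol never forms. No rule produces torol, and it is not given. zelol would need eldine and renate (Rx 5), but eldine never forms.

sylate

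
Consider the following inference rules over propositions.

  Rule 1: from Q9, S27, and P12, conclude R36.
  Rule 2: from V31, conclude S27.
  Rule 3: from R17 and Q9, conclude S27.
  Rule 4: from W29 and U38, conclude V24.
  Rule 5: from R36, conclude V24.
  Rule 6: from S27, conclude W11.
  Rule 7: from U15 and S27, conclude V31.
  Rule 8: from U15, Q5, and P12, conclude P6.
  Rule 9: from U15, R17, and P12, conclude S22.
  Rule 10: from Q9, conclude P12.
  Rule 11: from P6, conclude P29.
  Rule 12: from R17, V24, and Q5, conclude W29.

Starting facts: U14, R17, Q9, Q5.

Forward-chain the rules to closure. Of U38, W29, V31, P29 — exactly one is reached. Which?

From Q9, Rule 10 gives P12.
From R17 and Q9, Rule 3 gives S27.
From Q9, S27, and P12, Rule 1 gives R36.
R36 holds, so V24 follows (Rule 5).
R17, V24, and Q5 hold, so W29 follows (Rule 12).
P29 would need P6 (Rule 11), but P6 is never established. No rule produces U38, and it is not given. V31 would need U15 and S27 (Rule 7), but U15 is never established.

W29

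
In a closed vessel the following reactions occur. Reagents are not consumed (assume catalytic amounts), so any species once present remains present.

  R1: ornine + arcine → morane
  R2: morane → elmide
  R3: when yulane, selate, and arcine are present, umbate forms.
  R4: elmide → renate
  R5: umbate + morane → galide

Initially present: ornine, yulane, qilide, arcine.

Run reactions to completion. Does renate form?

Yes

ornine and arcine present → morane forms (R1).
morane present → elmide forms (R2).
elmide present → renate forms (R4).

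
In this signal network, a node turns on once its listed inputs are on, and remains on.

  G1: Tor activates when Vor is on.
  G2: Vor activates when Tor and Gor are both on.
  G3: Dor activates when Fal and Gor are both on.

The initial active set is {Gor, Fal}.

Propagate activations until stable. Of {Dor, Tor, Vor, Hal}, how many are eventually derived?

Fal and Gor are on, so Dor activates (G3).
Dor: reached.
Tor would need Vor (G1), but Vor never turns on.
Vor would need Tor and Gor (G2), but Tor never turns on.
No rule produces Hal, and it is not given.
Reached: Dor — 1 of the 4.

1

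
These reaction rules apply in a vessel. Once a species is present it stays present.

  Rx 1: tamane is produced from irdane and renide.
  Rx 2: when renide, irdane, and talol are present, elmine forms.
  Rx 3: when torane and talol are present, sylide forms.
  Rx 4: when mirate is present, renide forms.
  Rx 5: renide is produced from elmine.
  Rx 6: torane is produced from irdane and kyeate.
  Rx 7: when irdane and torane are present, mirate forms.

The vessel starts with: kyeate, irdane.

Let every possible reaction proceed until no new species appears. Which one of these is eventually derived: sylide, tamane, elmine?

irdane and kyeate present → torane forms (Rx 6).
irdane and torane present → mirate forms (Rx 7).
mirate present → renide forms (Rx 4).
irdane and renide present → tamane forms (Rx 1).
sylide would need torane and talol (Rx 3), but talol never forms. elmine would need renide, irdane, and talol (Rx 2), but talol never forms.

tamane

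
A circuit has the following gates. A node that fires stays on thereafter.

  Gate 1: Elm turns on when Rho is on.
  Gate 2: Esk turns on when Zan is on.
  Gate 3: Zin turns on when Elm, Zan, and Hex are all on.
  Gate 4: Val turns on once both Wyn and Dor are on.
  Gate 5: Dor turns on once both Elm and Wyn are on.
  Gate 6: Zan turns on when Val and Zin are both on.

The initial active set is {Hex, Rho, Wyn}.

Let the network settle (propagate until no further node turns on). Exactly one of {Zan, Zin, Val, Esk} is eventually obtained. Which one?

Rho is on, so Elm turns on (Gate 1).
Gate 5: Elm and Wyn on → Dor on.
Gate 4: Wyn and Dor on → Val on.
Zan would need Val and Zin (Gate 6), but Zin never turns on. Esk would need Zan (Gate 2), but Zan never turns on. Zin would need Elm, Zan, and Hex (Gate 3), but Zan never turns on.

Val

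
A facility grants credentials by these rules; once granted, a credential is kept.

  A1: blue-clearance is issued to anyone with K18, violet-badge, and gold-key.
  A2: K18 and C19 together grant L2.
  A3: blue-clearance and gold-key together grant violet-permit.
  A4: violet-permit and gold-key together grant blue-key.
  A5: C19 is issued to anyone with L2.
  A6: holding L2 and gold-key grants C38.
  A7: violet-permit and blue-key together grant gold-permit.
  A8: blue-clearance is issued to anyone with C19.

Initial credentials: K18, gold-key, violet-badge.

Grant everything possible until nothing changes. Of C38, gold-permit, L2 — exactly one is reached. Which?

Holding K18, violet-badge, and gold-key grants blue-clearance (A1).
Holding blue-clearance and gold-key grants violet-permit (A3).
Holding violet-permit and gold-key grants blue-key (A4).
Holding violet-permit and blue-key grants gold-permit (A7).
L2 would need K18 and C19 (A2), but C19 is never granted. C38 would need L2 and gold-key (A6), but L2 is never granted.

gold-permit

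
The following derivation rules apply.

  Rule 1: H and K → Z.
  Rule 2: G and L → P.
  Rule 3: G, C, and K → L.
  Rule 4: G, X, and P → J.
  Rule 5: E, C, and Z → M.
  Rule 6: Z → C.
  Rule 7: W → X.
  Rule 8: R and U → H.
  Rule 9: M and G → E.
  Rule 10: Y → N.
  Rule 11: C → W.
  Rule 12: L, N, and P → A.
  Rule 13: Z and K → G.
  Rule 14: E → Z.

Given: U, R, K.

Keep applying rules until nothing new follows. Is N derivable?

No

N would need Y (Rule 10), but Y is never established.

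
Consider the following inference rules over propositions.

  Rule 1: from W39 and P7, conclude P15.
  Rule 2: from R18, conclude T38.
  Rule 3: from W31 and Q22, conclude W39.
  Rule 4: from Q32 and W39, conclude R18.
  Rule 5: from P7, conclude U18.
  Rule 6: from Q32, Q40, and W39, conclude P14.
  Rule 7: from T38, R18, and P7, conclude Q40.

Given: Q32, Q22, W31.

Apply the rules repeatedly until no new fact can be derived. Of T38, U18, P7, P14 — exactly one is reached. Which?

W31 and Q22 hold, so W39 follows (Rule 3).
Q32 and W39 hold, so R18 follows (Rule 4).
R18 holds, so T38 follows (Rule 2).
P14 would need Q32, Q40, and W39 (Rule 6), but Q40 is never established. U18 would need P7 (Rule 5), but P7 is never established. No rule produces P7, and it is not given.

T38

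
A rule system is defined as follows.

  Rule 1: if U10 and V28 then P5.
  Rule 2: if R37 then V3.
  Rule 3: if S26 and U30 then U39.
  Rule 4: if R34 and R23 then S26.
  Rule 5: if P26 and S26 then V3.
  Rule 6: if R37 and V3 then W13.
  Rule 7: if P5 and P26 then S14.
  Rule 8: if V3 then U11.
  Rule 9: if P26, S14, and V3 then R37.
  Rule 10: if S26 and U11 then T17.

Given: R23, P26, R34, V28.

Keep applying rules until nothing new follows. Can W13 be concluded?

W13 would need R37 and V3 (Rule 6), but R37 is never established.

No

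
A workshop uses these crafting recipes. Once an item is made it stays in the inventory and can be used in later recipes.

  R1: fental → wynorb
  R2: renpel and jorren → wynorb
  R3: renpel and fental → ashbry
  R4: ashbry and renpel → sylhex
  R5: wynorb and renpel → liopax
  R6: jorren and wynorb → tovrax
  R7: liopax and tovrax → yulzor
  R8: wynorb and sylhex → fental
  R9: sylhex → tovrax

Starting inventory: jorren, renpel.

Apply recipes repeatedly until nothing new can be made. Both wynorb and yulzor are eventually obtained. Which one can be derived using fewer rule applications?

wynorb: renpel and jorren → wynorb (R2). [1 rule application]
yulzor: renpel and jorren → wynorb (R2). jorren and wynorb → tovrax (R6). wynorb and renpel → liopax (R5). liopax and tovrax → yulzor (R7). [4 rule applications]
wynorb needs fewer.

wynorb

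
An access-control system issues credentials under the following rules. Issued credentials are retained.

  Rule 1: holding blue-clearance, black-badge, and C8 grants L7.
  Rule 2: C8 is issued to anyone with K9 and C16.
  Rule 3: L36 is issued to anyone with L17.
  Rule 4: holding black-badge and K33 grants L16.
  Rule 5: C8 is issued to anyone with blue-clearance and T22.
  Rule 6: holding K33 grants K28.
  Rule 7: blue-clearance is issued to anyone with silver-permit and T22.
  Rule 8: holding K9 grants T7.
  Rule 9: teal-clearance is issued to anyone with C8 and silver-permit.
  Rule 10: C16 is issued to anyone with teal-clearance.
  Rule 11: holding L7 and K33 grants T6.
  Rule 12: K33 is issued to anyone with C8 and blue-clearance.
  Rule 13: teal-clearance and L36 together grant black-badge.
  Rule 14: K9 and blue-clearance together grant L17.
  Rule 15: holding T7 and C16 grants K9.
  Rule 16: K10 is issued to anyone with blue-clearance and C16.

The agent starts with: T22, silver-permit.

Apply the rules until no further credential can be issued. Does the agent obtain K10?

Holding silver-permit and T22 grants blue-clearance (Rule 7).
Holding blue-clearance and T22 grants C8 (Rule 5).
Holding C8 and silver-permit grants teal-clearance (Rule 9).
Holding teal-clearance grants C16 (Rule 10).
Holding blue-clearance and C16 grants K10 (Rule 16).

Yes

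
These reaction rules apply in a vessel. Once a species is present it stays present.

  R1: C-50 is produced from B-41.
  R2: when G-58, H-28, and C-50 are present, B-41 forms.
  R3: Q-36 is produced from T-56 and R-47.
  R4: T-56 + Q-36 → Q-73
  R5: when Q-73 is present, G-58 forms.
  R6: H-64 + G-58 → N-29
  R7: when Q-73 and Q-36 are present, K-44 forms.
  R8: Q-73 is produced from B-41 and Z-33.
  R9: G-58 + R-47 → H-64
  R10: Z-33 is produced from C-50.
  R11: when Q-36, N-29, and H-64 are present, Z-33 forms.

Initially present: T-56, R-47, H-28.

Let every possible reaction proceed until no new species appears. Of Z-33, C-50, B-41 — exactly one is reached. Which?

T-56 and R-47 present → Q-36 forms (R3).
T-56 and Q-36 present → Q-73 forms (R4).
Q-73 present → G-58 forms (R5).
G-58 and R-47 present → H-64 forms (R9).
H-64 and G-58 present → N-29 forms (R6).
Q-36, N-29, and H-64 present → Z-33 forms (R11).
C-50 would need B-41 (R1), but B-41 never forms. B-41 would need G-58, H-28, and C-50 (R2), but C-50 never forms.

Z-33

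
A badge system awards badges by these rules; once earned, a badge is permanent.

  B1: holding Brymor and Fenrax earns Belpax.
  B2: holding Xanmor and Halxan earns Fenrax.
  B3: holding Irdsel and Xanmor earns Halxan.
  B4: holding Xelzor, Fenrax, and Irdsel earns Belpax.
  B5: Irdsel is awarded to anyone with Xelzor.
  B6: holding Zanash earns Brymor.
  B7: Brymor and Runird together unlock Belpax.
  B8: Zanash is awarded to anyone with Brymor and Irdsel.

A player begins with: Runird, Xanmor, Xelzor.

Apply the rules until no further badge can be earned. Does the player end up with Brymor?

Brymor would need Zanash (B6), but Zanash is never earned.

No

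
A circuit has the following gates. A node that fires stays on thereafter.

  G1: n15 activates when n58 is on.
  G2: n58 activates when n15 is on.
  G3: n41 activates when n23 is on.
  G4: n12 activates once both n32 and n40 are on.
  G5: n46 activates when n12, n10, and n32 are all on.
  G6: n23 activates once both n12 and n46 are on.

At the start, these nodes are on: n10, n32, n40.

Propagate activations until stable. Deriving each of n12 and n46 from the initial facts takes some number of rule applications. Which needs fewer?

n12: G4: n32 and n40 on → n12 on. [1 rule application]
n46: n32 and n40 are on, so n12 activates (G4). G5: n12, n10, and n32 on → n46 on. [2 rule applications]
n12 needs fewer.

n12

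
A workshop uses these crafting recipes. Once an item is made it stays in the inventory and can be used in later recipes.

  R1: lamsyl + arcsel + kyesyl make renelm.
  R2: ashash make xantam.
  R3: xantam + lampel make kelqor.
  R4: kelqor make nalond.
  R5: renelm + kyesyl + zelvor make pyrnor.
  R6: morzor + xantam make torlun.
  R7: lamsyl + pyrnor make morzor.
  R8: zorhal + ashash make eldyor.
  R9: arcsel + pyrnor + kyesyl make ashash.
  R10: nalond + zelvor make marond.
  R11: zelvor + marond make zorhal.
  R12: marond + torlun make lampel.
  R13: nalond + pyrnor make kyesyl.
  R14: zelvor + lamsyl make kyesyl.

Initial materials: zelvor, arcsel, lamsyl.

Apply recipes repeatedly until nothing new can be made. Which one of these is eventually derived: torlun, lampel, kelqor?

torlun

zelvor + lamsyl → kyesyl (R14).
lamsyl + arcsel + kyesyl → renelm (R1).
Using R5, renelm, kyesyl, and zelvor make pyrnor.
Using R9, arcsel, pyrnor, and kyesyl make ashash.
Using R7, lamsyl and pyrnor make morzor.
ashash → xantam (R2).
Using R6, morzor and xantam make torlun.
lampel would need marond and torlun (R12), but marond is never obtained. kelqor would need xantam and lampel (R3), but lampel is never obtained.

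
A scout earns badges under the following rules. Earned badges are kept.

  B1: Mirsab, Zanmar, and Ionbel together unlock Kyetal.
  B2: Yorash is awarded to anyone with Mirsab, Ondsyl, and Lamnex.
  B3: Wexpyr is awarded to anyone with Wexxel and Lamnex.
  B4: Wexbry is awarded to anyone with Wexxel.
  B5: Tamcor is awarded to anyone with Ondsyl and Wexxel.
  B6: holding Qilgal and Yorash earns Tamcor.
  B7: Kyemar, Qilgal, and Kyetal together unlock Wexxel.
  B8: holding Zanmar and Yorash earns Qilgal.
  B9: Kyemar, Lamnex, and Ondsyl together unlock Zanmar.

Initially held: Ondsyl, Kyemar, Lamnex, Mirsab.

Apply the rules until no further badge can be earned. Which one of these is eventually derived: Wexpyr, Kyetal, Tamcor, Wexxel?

Tamcor

With Kyemar, Lamnex, and Ondsyl, Zanmar is earned (B9).
With Mirsab, Ondsyl, and Lamnex, Yorash is earned (B2).
With Zanmar and Yorash, Qilgal is earned (B8).
With Qilgal and Yorash, Tamcor is earned (B6).
Wexxel would need Kyemar, Qilgal, and Kyetal (B7), but Kyetal is never earned. Kyetal would need Mirsab, Zanmar, and Ionbel (B1), but Ionbel is never earned. Wexpyr would need Wexxel and Lamnex (B3), but Wexxel is never earned.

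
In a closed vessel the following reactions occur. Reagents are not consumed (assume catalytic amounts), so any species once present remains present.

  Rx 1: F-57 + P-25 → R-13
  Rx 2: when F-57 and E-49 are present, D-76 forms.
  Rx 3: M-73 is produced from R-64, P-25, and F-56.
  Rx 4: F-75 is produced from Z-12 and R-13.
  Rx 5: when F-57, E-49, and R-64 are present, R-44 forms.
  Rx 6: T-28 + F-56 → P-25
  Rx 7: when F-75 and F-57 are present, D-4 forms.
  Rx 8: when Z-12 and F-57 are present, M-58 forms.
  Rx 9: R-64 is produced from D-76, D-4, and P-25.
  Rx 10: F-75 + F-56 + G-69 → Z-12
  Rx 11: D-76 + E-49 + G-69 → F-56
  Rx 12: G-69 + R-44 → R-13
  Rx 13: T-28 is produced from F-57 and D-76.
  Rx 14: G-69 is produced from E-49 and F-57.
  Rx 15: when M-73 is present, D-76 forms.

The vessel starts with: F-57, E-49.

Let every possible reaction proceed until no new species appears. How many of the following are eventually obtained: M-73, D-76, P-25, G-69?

E-49 and F-57 present → G-69 forms (Rx 14).
F-57 and E-49 present → D-76 forms (Rx 2).
D-76, E-49, and G-69 present → F-56 forms (Rx 11).
F-57 and D-76 present → T-28 forms (Rx 13).
T-28 and F-56 present → P-25 forms (Rx 6).
M-73 would need R-64, P-25, and F-56 (Rx 3), but R-64 never forms.
D-76: reached.
P-25: reached.
G-69: reached.
Reached: D-76, P-25, and G-69 — 3 of the 4.

3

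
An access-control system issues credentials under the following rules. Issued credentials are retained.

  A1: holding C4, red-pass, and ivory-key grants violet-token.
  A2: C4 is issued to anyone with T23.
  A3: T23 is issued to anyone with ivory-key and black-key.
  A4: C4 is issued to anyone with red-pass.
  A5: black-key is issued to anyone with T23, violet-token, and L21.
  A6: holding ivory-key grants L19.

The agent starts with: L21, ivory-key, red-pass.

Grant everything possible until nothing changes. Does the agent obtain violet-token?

Yes

Holding red-pass grants C4 (A4).
Holding C4, red-pass, and ivory-key grants violet-token (A1).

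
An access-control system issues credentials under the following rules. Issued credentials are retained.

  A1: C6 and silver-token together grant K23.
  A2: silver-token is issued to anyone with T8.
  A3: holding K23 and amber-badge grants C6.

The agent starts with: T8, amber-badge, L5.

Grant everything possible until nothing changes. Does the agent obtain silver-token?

Holding T8 grants silver-token (A2).

Yes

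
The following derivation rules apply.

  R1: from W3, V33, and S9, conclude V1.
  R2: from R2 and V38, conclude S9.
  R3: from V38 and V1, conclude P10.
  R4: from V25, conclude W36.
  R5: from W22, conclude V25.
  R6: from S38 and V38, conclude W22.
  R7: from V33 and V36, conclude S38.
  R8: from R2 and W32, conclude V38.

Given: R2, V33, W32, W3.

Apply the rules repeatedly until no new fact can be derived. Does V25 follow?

V25 would need W22 (R5), but W22 is never established.

No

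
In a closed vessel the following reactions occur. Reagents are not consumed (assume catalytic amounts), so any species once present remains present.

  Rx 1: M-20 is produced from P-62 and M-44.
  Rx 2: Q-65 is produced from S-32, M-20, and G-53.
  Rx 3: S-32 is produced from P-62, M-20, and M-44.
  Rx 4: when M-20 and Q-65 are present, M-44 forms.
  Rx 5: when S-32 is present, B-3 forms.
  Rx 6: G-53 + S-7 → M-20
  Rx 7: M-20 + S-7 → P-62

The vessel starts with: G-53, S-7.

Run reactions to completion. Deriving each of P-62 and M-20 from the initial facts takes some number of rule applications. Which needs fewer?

M-20: G-53 and S-7 present → M-20 forms (Rx 6). [1 rule application]
P-62: G-53 and S-7 present → M-20 forms (Rx 6). M-20 and S-7 present → P-62 forms (Rx 7). [2 rule applications]
M-20 needs fewer.

M-20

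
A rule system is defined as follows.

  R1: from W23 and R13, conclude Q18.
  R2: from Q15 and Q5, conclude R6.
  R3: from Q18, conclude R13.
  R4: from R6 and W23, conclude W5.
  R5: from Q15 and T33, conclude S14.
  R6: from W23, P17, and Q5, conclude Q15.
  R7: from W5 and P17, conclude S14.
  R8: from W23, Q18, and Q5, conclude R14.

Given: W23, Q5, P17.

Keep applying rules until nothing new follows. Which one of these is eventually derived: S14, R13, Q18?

W23, P17, and Q5 hold, so Q15 follows (R6).
From Q15 and Q5, R2 gives R6.
From R6 and W23, R4 gives W5.
W5 and P17 hold, so S14 follows (R7).
R13 would need Q18 (R3), but Q18 is never established. Q18 would need W23 and R13 (R1), but R13 is never established.

S14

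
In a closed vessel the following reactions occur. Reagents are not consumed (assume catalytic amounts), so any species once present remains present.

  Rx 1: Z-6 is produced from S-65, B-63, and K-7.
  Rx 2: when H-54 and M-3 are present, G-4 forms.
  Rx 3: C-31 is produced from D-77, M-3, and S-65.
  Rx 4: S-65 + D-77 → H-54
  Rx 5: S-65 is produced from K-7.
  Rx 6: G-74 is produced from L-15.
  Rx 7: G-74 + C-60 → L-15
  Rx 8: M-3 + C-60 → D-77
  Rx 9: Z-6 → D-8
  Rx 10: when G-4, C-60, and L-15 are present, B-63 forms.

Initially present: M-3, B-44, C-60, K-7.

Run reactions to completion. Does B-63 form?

B-63 would need G-4, C-60, and L-15 (Rx 10), but L-15 never forms.

No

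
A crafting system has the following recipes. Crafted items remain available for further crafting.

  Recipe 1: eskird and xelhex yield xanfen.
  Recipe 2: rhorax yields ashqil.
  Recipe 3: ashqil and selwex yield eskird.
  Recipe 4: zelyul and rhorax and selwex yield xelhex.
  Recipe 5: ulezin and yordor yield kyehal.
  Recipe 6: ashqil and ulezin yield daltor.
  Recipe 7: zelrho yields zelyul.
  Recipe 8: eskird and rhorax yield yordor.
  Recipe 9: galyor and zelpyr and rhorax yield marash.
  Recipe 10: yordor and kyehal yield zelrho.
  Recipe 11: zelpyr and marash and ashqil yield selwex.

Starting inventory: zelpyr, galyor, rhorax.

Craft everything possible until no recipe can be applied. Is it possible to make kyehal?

No

kyehal would need ulezin and yordor (Recipe 5), but ulezin is never obtained.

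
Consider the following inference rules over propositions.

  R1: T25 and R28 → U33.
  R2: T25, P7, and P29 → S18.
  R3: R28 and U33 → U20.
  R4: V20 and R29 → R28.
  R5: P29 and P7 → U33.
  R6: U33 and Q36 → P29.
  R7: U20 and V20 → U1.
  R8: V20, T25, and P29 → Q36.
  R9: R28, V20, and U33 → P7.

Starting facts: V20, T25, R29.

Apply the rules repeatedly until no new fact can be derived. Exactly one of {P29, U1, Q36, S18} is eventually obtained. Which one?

U1

V20 and R29 hold, so R28 follows (R4).
From T25 and R28, R1 gives U33.
From R28 and U33, R3 gives U20.
From U20 and V20, R7 gives U1.
Q36 would need V20, T25, and P29 (R8), but P29 is never established. P29 would need U33 and Q36 (R6), but Q36 is never established. S18 would need T25, P7, and P29 (R2), but P29 is never established.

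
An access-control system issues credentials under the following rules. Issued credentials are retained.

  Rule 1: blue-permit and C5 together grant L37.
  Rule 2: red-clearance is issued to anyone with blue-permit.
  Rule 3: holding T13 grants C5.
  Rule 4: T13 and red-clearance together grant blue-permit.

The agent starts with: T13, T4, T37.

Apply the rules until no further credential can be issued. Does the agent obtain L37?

L37 would need blue-permit and C5 (Rule 1), but blue-permit is never granted.

No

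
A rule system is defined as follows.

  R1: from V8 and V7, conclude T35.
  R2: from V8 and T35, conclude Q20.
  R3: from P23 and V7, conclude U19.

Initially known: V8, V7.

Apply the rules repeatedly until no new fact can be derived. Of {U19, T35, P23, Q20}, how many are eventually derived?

2

From V8 and V7, R1 gives T35.
V8 and T35 hold, so Q20 follows (R2).
U19 would need P23 and V7 (R3), but P23 is never established.
T35: reached.
No rule produces P23, and it is not given.
Q20: reached.
Reached: T35 and Q20 — 2 of the 4.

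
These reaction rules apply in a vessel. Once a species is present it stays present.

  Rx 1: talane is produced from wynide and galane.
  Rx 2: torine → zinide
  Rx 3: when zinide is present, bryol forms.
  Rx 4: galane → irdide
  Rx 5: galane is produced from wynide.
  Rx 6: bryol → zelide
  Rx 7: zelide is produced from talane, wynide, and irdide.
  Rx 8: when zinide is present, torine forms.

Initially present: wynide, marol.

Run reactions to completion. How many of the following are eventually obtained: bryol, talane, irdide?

wynide present → galane forms (Rx 5).
wynide and galane present → talane forms (Rx 1).
galane present → irdide forms (Rx 4).
bryol would need zinide (Rx 3), but zinide never forms.
talane: reached.
irdide: reached.
Reached: talane and irdide — 2 of the 3.

2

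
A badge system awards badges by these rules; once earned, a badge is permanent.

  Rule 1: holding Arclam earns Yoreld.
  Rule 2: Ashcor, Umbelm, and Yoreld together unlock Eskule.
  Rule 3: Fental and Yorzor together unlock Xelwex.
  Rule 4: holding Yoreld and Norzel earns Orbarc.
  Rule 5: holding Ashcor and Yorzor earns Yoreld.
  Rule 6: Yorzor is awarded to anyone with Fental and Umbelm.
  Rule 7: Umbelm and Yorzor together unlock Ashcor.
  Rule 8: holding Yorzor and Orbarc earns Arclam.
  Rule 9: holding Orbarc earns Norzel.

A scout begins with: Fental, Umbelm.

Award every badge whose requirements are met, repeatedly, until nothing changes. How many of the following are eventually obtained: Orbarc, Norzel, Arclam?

Orbarc would need Yoreld and Norzel (Rule 4), but Norzel is never earned.
Norzel would need Orbarc (Rule 9), but Orbarc is never earned.
Arclam would need Yorzor and Orbarc (Rule 8), but Orbarc is never earned.
None of the 3 are reached.

0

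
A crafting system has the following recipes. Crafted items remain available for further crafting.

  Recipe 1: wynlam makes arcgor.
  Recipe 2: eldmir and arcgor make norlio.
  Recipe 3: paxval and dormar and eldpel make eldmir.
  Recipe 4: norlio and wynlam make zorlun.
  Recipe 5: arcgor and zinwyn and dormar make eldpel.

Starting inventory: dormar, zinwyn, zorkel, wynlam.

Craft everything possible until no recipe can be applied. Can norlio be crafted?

norlio would need eldmir and arcgor (Recipe 2), but eldmir is never obtained.

No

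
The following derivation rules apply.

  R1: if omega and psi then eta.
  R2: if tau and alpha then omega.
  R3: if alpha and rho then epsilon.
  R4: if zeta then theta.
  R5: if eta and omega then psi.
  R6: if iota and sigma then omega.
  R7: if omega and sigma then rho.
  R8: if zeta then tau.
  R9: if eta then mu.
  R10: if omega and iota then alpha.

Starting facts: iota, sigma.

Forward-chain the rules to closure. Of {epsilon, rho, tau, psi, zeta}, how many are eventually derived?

From iota and sigma, R6 gives omega.
omega and sigma hold, so rho follows (R7).
omega and iota hold, so alpha follows (R10).
alpha and rho hold, so epsilon follows (R3).
epsilon: reached.
rho: reached.
tau would need zeta (R8), but zeta is never established.
psi would need eta and omega (R5), but eta is never established.
No rule produces zeta, and it is not given.
Reached: epsilon and rho — 2 of the 5.

2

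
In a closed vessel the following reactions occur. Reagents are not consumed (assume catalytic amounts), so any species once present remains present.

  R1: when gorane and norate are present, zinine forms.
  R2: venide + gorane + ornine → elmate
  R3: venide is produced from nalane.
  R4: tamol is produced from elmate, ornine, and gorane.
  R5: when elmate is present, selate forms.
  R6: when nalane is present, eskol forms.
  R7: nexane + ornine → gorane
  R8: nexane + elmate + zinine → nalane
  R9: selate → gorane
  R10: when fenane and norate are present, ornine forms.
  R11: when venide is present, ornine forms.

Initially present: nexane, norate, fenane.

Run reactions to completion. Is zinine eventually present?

Yes

fenane and norate present → ornine forms (R10).
nexane and ornine present → gorane forms (R7).
gorane and norate present → zinine forms (R1).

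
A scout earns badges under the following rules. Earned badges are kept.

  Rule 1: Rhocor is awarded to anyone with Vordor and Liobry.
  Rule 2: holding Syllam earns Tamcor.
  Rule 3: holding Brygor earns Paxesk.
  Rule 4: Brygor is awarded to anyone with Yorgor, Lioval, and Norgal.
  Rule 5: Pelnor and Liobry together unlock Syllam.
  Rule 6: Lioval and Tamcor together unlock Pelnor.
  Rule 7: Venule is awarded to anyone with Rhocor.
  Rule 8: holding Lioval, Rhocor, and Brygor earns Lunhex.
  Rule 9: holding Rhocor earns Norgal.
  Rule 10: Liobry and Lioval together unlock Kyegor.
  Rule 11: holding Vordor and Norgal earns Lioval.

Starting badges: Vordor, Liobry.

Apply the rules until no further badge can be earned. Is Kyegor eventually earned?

With Vordor and Liobry, Rhocor is earned (Rule 1).
With Rhocor, Norgal is earned (Rule 9).
With Vordor and Norgal, Lioval is earned (Rule 11).
With Liobry and Lioval, Kyegor is earned (Rule 10).

Yes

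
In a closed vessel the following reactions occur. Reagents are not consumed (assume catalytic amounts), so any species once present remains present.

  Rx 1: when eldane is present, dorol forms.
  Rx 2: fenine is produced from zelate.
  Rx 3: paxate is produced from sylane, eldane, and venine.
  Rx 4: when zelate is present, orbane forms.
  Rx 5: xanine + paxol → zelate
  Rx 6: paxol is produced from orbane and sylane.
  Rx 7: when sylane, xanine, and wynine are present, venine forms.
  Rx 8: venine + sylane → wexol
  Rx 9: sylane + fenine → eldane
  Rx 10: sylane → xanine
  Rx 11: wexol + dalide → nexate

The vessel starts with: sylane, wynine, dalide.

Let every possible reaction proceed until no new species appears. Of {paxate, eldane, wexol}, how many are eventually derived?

sylane present → xanine forms (Rx 10).
sylane, xanine, and wynine present → venine forms (Rx 7).
venine and sylane present → wexol forms (Rx 8).
paxate would need sylane, eldane, and venine (Rx 3), but eldane never forms.
eldane would need sylane and fenine (Rx 9), but fenine never forms.
wexol: reached.
Reached: wexol — 1 of the 3.

1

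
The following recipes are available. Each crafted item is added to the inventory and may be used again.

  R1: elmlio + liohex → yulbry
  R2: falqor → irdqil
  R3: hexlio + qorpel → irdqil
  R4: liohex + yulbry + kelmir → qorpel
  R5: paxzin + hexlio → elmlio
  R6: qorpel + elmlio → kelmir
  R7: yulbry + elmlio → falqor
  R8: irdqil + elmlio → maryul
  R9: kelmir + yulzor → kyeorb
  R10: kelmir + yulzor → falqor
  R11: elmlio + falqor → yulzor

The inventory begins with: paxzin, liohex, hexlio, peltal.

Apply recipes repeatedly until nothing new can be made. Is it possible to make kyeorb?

No

kyeorb would need kelmir and yulzor (R9), but kelmir is never obtained.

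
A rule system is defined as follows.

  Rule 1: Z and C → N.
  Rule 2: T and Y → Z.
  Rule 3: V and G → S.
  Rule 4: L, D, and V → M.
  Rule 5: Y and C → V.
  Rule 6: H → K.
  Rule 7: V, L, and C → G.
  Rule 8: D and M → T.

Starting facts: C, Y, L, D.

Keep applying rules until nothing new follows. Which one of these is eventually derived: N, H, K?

Y and C hold, so V follows (Rule 5).
From L, D, and V, Rule 4 gives M.
From D and M, Rule 8 gives T.
From T and Y, Rule 2 gives Z.
Z and C hold, so N follows (Rule 1).
No rule produces H, and it is not given. K would need H (Rule 6), but H is never established.

N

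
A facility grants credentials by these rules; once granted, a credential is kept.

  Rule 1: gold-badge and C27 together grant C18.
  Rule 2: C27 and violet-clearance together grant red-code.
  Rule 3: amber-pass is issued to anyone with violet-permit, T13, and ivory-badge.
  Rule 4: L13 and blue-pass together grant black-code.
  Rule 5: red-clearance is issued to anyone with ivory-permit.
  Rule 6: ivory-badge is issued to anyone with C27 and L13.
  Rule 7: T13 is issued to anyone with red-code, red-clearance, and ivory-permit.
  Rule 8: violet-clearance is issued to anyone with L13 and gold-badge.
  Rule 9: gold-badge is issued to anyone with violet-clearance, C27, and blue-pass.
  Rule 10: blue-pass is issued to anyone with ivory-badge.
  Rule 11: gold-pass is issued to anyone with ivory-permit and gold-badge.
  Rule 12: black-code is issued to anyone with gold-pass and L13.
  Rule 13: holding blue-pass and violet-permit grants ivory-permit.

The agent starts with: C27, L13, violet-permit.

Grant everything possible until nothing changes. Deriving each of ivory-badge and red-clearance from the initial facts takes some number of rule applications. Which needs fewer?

ivory-badge

ivory-badge: Holding C27 and L13 grants ivory-badge (Rule 6). [1 rule application]
red-clearance: Holding C27 and L13 grants ivory-badge (Rule 6). Holding ivory-badge grants blue-pass (Rule 10). Holding blue-pass and violet-permit grants ivory-permit (Rule 13). Holding ivory-permit grants red-clearance (Rule 5). [4 rule applications]
ivory-badge needs fewer.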